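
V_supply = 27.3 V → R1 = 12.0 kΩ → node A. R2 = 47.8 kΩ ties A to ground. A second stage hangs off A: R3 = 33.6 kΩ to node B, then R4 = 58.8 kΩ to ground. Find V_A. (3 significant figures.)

V_A ≈ 19.8 V

Node A sees R2 in parallel with the series input of stage 2, R3 + R4 = 92.40 kΩ.
R2 ‖ (R3+R4) = 31.50 kΩ.
So V_A = 27.3 × 0.7242 = 19.77 V.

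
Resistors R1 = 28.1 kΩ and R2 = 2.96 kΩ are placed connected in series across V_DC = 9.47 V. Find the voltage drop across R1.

ΣR = 28.1 + 2.96 = 31.06 kΩ.
V = V_DC · R/ΣR = 9.47 × 0.9047 = 8.568 V.

V ≈ 8.57 V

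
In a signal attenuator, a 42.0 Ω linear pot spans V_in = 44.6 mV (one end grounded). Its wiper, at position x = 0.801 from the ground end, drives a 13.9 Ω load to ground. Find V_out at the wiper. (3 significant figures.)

Lower segment x·R_p = 33.64 Ω; upper segment (1−x)·R_p = 8.358 Ω.
(x·R_p) ‖ R_L = 9.836 Ω.
Loaded-divider output: V_out = 44.6 × 0.5406 = 24.11 mV.

V_out ≈ 24.1 mV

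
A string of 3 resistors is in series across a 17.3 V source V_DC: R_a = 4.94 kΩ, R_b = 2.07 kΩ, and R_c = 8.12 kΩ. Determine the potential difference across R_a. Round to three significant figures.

V ≈ 5.65 V

Total series resistance ΣR = 4.94 + 2.07 + 8.12 = 15.13 kΩ.
Voltage divider: V = V_DC · (4.940 / 15.13) = 17.3 × 0.3265 = 5.649 V.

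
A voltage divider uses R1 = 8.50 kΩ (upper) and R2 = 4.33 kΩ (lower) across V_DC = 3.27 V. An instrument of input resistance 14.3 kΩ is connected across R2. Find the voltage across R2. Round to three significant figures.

The load sits in parallel with R2, giving an effective lower resistance R2' = R2·R_L/(R2+R_L) = 3.324 kΩ.
Now apply the divider: V_out = 3.27 × 0.2811 = 0.9192 V.
(Unloaded it would be 1.10 V; the load pulls it down.)

V_out ≈ 0.919 V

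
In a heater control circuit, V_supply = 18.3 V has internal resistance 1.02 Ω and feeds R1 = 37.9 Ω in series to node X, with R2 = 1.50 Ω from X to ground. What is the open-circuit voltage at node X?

R1' = 1.02 + 37.9 = 38.92 Ω (source resistance + R1).
Open-circuit (no load on X): V_th = V_supply · R2/(R1' + R2) = 18.3 × 1.50/(38.92 + 1.50) = 0.6791 V.

V_th ≈ 0.679 V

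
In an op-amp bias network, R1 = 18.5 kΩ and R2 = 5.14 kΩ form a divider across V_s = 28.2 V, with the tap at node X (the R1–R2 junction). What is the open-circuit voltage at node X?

V_th ≈ 6.13 V

With X open, the divider is unloaded: V_th = 28.2 × 5.14/23.64 = 6.131 V.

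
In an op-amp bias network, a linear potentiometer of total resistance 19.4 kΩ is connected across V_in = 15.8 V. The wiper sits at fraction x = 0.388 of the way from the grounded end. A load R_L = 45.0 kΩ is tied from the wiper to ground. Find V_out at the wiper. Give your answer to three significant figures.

Split the track: R_lower = x·R_p = 7.527 kΩ, R_upper = (1−x)·R_p = 11.87 kΩ.
(x·R_p) ‖ R_L = 6.449 kΩ.
Then V_out = V_in · 6.449/(11.87 + 6.449) = 5.561 V.
(Unloaded: V_out = x·V_in = 6.13 V.)

V_out ≈ 5.56 V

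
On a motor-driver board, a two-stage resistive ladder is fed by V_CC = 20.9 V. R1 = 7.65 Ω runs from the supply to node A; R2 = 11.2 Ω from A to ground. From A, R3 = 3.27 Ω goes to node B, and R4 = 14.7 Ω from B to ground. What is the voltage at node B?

V_B ≈ 8.11 V

Node A sees R2 in parallel with the series input of stage 2, R3 + R4 = 17.97 Ω.
R2 ‖ (R3+R4) = 6.900 Ω.
V_A = 20.9 × 6.900/(7.65 + 6.900) = 9.911 V.
Stage 2 is unloaded, so V_B = V_A · R4/(R3+R4) = 9.911 × 14.7/17.97 = 8.108 V.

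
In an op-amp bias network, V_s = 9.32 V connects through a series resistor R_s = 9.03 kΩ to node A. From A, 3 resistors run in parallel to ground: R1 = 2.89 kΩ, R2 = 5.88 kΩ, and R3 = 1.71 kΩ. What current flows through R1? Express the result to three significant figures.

Combine the parallel branches: R_p = (1/2.89 + 1/5.88 + 1/1.71)⁻¹ = 0.9084 kΩ.
Node voltage V_A = V_s · R_p/(R_s + R_p) = 9.32 × 0.09140 = 0.8518 V.
Branch current I = V_A/R1 = 0.8518/2.89 = 0.2948 mA.

I ≈ 0.295 mA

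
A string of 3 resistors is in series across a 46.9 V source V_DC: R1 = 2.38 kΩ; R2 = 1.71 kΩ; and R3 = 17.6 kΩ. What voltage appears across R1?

V ≈ 5.15 V

ΣR = 2.38 + 1.71 + 17.6 = 21.69 kΩ.
Voltage divider: V = V_DC · (2.380 / 21.69) = 46.9 × 0.1097 = 5.146 V.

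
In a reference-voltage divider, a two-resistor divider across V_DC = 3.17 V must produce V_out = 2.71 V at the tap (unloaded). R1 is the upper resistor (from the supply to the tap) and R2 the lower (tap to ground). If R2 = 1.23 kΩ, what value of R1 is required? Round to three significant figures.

R1 ≈ 0.209 kΩ

Required fraction k = V_out/V_DC = 0.8549.
Rearranging, R1 = R2·(1−k)/k = 1.23 × 0.1697 = 0.2088 kΩ.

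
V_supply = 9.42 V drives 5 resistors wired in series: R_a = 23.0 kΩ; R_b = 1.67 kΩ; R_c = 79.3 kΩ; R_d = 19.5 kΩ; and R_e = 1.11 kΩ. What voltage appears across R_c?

V ≈ 6.00 V

Total series resistance ΣR = 23.0 + 1.67 + 79.3 + 19.5 + 1.11 = 124.6 kΩ.
V = V_supply · R/ΣR = 9.42 × 0.6365 = 5.996 V.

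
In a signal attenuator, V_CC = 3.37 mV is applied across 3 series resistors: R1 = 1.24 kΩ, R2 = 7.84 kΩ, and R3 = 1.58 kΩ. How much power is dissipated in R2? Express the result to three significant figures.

Series current I = V_CC/ΣR = 3.37/10.66 = 0.3161 µA.
V(R2) = I·R = 2.478 mV; P = V·I = 2.478 × 0.3161 = 0.7835 nW.

P ≈ 0.784 nW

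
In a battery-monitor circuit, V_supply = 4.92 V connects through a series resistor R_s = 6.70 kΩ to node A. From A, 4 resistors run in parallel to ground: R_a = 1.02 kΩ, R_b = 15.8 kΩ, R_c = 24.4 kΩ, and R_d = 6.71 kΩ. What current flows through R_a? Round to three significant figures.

I ≈ 0.521 mA

Parallel bank: R_p = 1/(1/1.02 + 1/15.8 + 1/24.4 + 1/6.71) = 0.8106 kΩ.
V_A by voltage divider: V_A = 4.92 × 0.8106/(6.70 + 0.8106) = 0.5310 V.
I(R_a) = V_A / R_a = 0.5310/1.02 = 0.5206 mA.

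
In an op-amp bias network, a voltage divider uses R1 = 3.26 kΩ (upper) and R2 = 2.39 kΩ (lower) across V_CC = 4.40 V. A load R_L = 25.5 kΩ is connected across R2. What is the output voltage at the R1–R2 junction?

V_out ≈ 1.77 V

The load sits in parallel with R2, giving an effective lower resistance R2' = R2·R_L/(R2+R_L) = 2.185 kΩ.
Voltage divider with the loaded lower leg: V_out = 4.40 × 2.185/(3.26 + 2.185) = 4.40 × 0.4013 = 1.766 V.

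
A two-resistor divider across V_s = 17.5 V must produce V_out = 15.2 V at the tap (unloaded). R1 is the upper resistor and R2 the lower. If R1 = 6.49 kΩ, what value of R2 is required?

The divider ratio is R2/(R1+R2) = 15.2/17.5 = 0.8686.
R2 = R1 · 0.8686/(1 − 0.8686) = 42.89 kΩ.

R2 ≈ 42.9 kΩ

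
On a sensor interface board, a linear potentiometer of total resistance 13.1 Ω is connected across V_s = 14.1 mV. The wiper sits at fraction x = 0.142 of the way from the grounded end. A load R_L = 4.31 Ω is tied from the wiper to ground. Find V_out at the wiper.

V_out ≈ 1.46 mV

Lower segment x·R_p = 1.860 Ω; upper segment (1−x)·R_p = 11.24 Ω.
R_L loads the lower segment: effective lower R = 1.299 Ω.
Loaded-divider output: V_out = 14.1 × 0.1036 = 1.461 mV.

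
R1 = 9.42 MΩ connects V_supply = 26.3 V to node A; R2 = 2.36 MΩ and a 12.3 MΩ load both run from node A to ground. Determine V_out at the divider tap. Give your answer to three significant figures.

V_out ≈ 4.57 V

First combine the lower leg with the load: R2 ‖ R_L = 1.980 MΩ.
Voltage divider with the loaded lower leg: V_out = 26.3 × 1.980/(9.42 + 1.980) = 26.3 × 0.1737 = 4.568 V.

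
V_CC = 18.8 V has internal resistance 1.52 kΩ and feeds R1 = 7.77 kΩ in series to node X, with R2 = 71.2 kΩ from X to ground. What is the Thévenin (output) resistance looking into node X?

R_th ≈ 8.22 kΩ

R1' = 1.52 + 7.77 = 9.290 kΩ (source resistance + R1).
Looking into X with the source shorted: R_th = R1'·R2/(R1'+R2) = 9.290 × 71.2/80.49 = 8.218 kΩ.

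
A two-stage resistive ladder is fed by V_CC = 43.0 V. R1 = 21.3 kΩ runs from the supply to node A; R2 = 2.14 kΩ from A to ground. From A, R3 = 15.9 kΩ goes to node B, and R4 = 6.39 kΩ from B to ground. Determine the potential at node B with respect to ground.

Looking into the second stage from A: R3 + R4 = 22.29 kΩ appears in parallel with R2.
R2 ‖ (R3+R4) = 1.953 kΩ.
V_A = 43.0 × 1.953/(21.3 + 1.953) = 3.611 V.
Stage 2 is unloaded, so V_B = V_A · R4/(R3+R4) = 3.611 × 6.39/22.29 = 1.035 V.

V_B ≈ 1.04 V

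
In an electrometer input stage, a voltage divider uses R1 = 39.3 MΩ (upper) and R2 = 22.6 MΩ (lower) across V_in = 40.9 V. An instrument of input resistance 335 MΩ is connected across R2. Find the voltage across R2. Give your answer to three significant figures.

The load sits in parallel with R2, giving an effective lower resistance R2' = R2·R_L/(R2+R_L) = 21.17 MΩ.
Voltage divider with the loaded lower leg: V_out = 40.9 × 21.17/(39.3 + 21.17) = 40.9 × 0.3501 = 14.32 V.

V_out ≈ 14.3 V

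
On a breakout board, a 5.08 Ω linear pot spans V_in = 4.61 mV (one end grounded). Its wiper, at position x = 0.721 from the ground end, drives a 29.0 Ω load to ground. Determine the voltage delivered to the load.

The pot divides into 1.417 Ω above the wiper and 3.663 Ω below.
(x·R_p) ‖ R_L = 3.252 Ω.
Loaded-divider output: V_out = 4.61 × 0.6965 = 3.211 mV.

V_out ≈ 3.21 mV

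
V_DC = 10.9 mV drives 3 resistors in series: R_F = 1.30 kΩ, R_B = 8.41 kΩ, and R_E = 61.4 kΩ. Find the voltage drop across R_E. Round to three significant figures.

Series total: ΣR = 1.30 + 8.41 + 61.4 = 71.11 kΩ.
V = V_DC · R/ΣR = 10.9 × 0.8635 = 9.412 mV.

V ≈ 9.41 mV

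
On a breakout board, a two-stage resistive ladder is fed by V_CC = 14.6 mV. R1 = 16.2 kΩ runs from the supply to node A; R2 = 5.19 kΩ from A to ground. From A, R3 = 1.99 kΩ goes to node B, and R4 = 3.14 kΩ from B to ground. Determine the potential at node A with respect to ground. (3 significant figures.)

Node A sees R2 in parallel with the series input of stage 2, R3 + R4 = 5.130 kΩ.
R2 ‖ (R3+R4) = 2.580 kΩ.
First divider: V_A = V_CC · 2.580/(16.2 + 2.580) = 2.006 mV.

V_A ≈ 2.01 mV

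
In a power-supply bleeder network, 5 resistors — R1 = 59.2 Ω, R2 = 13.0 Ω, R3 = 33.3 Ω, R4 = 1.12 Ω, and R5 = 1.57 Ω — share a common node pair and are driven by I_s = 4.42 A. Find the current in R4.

I ≈ 2.39 A

ΣG = 1/59.2 + 1/13.0 + 1/33.3 + 1/1.12 + 1/1.57 = 1.654.
Current divider: I(R4) = I_s · G_k/ΣG = 4.42 × (0.8929/1.654) = 4.42 × 0.5399 = 2.387 A.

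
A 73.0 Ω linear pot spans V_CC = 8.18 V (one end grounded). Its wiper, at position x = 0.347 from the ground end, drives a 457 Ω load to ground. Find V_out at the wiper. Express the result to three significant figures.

V_out ≈ 2.74 V

Split the track: R_lower = x·R_p = 25.33 Ω, R_upper = (1−x)·R_p = 47.67 Ω.
(x·R_p) ‖ R_L = 24.00 Ω.
Loaded-divider output: V_out = 8.18 × 0.3349 = 2.739 V.
(Unloaded: V_out = x·V_CC = 2.84 V.)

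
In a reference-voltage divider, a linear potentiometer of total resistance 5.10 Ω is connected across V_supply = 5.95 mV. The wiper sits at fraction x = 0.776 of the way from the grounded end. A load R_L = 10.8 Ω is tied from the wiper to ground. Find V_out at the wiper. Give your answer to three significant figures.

Split the track: R_lower = x·R_p = 3.958 Ω, R_upper = (1−x)·R_p = 1.142 Ω.
(x·R_p) ‖ R_L = 2.896 Ω.
Then V_out = V_supply · 2.896/(1.142 + 2.896) = 4.267 mV.
(Unloaded: V_out = x·V_supply = 4.62 mV.)

V_out ≈ 4.27 mV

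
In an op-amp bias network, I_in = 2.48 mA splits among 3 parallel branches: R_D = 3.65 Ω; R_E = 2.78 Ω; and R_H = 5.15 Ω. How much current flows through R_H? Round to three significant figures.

Total conductance ΣG = 1/3.65 + 1/2.78 + 1/5.15 = 0.8279 (units of 1/Ω).
By the current-divider rule, I = I_in · G_k/ΣG = 2.48 × 0.2346 = 0.5817 mA.

I ≈ 0.582 mA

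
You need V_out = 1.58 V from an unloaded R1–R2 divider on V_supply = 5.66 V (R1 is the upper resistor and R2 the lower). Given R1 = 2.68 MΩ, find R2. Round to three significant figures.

The divider ratio is R2/(R1+R2) = 1.58/5.66 = 0.2792.
So R2 = R1 · V_out/(V_supply − V_out) = 2.68 × 1.58/(5.66 − 1.58) = 2.68 × 0.3873 = 1.038 MΩ.

R2 ≈ 1.04 MΩ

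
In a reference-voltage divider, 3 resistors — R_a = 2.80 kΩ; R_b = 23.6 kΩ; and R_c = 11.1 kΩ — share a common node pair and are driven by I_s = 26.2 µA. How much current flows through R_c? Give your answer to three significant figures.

ΣG = 1/2.80 + 1/23.6 + 1/11.1 = 0.4896.
R_c takes the fraction G_k/ΣG = 0.09009/0.4896 = 0.1840, so I = 26.2 × 0.1840 = 4.821 µA.

I ≈ 4.82 µA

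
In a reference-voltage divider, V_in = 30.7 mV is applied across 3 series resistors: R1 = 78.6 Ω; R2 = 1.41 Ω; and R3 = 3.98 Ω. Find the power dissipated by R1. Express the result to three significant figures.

P ≈ 10.5 µW

ΣR = 83.99 Ω → I = 30.7/83.99 = 0.3655 mA.
P(R1) = I²·R1 = (0.3655)² × 78.6 = 10.50 µW.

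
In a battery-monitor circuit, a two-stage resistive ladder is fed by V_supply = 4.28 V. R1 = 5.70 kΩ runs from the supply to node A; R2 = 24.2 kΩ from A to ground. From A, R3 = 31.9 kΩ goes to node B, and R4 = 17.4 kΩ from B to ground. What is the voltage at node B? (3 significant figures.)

V_B ≈ 1.12 V

The second stage (R3 + R4 = 49.30 kΩ) loads node A in parallel with R2.
Effective lower resistance at A: R2 ‖ 49.30 = 16.23 kΩ.
So V_A = 4.28 × 0.7401 = 3.168 V.
V_B = V_A × 0.3529 = 1.118 V.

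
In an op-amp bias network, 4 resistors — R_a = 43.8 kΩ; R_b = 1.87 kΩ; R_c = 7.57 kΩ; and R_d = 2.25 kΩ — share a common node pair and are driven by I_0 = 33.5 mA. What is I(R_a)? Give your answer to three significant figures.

Total conductance ΣG = 1/43.8 + 1/1.87 + 1/7.57 + 1/2.25 = 1.134 (units of 1/kΩ).
R_a takes the fraction G_k/ΣG = 0.02283/1.134 = 0.02013, so I = 33.5 × 0.02013 = 0.6744 mA.

I ≈ 0.674 mA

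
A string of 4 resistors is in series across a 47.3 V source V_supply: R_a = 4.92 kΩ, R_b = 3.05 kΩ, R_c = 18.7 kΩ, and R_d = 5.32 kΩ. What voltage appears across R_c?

V ≈ 27.6 V

ΣR = 4.92 + 3.05 + 18.7 + 5.32 = 31.99 kΩ.
By the voltage-divider rule, V = 47.3 × 18.70/31.99 = 27.65 V.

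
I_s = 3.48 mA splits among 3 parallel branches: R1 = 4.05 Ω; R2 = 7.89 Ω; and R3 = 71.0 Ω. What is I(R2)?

I ≈ 1.14 mA

Total conductance ΣG = 1/4.05 + 1/7.89 + 1/71.0 = 0.3877 (units of 1/Ω).
By the current-divider rule, I = I_s · G_k/ΣG = 3.48 × 0.3269 = 1.138 mA.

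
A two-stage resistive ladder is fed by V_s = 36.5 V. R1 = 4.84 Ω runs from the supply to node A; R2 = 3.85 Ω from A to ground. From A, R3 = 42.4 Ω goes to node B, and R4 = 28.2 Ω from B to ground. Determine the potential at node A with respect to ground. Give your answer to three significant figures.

Looking into the second stage from A: R3 + R4 = 70.60 Ω appears in parallel with R2.
Effective lower resistance at A: R2 ‖ 70.60 = 3.651 Ω.
V_A = 36.5 × 3.651/(4.84 + 3.651) = 15.69 V.

V_A ≈ 15.7 V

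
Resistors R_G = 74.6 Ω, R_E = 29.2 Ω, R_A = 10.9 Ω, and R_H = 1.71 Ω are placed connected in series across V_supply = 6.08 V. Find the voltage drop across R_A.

V ≈ 0.569 V

Series total: ΣR = 74.6 + 29.2 + 10.9 + 1.71 = 116.4 Ω.
V = V_supply · R/ΣR = 6.08 × 0.09363 = 0.5693 V.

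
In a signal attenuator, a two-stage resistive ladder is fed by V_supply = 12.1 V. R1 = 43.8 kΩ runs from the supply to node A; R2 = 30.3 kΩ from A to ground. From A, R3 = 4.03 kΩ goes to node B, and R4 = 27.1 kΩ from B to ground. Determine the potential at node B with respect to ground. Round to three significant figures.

Node A sees R2 in parallel with the series input of stage 2, R3 + R4 = 31.13 kΩ.
Effective lower resistance at A: R2 ‖ 31.13 = 15.35 kΩ.
First divider: V_A = V_supply · 15.35/(43.8 + 15.35) = 3.141 V.
Stage 2 is unloaded, so V_B = V_A · R4/(R3+R4) = 3.141 × 27.1/31.13 = 2.734 V.

V_B ≈ 2.73 V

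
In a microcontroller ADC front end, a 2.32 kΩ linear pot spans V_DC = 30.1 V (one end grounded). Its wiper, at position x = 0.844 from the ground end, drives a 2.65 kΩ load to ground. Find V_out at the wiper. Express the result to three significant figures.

V_out ≈ 22.8 V

Lower segment x·R_p = 1.958 kΩ; upper segment (1−x)·R_p = 0.3619 kΩ.
Lower segment in parallel with the load: 1.958 ‖ 2.65 = 1.126 kΩ.
Loaded-divider output: V_out = 30.1 × 0.7568 = 22.78 V.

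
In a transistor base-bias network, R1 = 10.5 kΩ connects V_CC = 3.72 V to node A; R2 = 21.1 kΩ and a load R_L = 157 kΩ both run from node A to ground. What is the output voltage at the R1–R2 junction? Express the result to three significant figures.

The load sits in parallel with R2, giving an effective lower resistance R2' = R2·R_L/(R2+R_L) = 18.60 kΩ.
Then V_out = V_CC · R2'/(R1 + R2') = 3.72 × 18.60/29.10 = 2.378 V.
(Unloaded it would be 2.48 V; the load pulls it down.)

V_out ≈ 2.38 V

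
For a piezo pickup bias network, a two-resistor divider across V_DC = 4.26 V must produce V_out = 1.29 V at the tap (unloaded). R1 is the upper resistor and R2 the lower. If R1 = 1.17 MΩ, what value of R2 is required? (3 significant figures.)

Required fraction k = V_out/V_DC = 0.3028.
So R2 = R1 · V_out/(V_DC − V_out) = 1.17 × 1.29/(4.26 − 1.29) = 1.17 × 0.4343 = 0.5082 MΩ.

R2 ≈ 0.508 MΩ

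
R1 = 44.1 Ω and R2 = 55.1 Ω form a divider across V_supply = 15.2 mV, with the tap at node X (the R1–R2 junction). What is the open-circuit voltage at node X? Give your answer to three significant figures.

With X open, the divider is unloaded: V_th = 15.2 × 55.1/99.20 = 8.443 mV.

V_th ≈ 8.44 mV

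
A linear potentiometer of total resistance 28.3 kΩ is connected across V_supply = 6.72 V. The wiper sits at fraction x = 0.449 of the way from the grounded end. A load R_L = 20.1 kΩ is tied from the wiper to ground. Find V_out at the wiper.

Split the track: R_lower = x·R_p = 12.71 kΩ, R_upper = (1−x)·R_p = 15.59 kΩ.
Lower segment in parallel with the load: 12.71 ‖ 20.1 = 7.785 kΩ.
V_out = 6.72 × 7.785/(15.59 + 7.785) = 2.238 V.

V_out ≈ 2.24 V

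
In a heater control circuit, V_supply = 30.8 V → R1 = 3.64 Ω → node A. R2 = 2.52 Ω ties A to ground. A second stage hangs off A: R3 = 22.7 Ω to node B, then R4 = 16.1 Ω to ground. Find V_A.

V_A ≈ 12.1 V

Node A sees R2 in parallel with the series input of stage 2, R3 + R4 = 38.80 Ω.
Effective lower resistance at A: R2 ‖ 38.80 = 2.366 Ω.
So V_A = 30.8 × 0.3940 = 12.13 V.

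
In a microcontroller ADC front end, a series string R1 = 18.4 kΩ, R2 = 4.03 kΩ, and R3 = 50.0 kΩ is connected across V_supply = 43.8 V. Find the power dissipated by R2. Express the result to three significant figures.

P ≈ 1.47 mW

ΣR = 72.43 kΩ → I = 43.8/72.43 = 0.6047 mA.
V(R2) = I·R = 2.437 V; P = V·I = 2.437 × 0.6047 = 1.474 mW.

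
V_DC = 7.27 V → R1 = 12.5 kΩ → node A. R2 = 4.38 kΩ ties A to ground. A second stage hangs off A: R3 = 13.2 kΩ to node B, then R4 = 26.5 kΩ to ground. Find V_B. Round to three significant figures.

Node A sees R2 in parallel with the series input of stage 2, R3 + R4 = 39.70 kΩ.
R2 ‖ (R3+R4) = 3.945 kΩ.
First divider: V_A = V_DC · 3.945/(12.5 + 3.945) = 1.744 V.
Then the unloaded second divider: V_B = V_A × R4/(R3+R4) = 1.744 × 0.6675 = 1.164 V.

V_B ≈ 1.16 V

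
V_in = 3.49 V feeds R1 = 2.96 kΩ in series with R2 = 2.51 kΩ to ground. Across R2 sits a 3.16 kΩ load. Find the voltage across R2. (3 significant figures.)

The load sits in parallel with R2, giving an effective lower resistance R2' = R2·R_L/(R2+R_L) = 1.399 kΩ.
Now apply the divider: V_out = 3.49 × 0.3209 = 1.120 V.

V_out ≈ 1.12 V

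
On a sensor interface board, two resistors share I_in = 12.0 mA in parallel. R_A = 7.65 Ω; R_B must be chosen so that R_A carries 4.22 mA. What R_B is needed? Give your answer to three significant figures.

Two-branch current divider: I_A = I_in · R_B/(R_A + R_B).
4.22/12.0 = R_B/(R_A + R_B) → R_B = R_A · (0.3517)/(1 − 0.3517) = 7.65 × 0.5424 = 4.149 Ω.

R_B ≈ 4.15 Ω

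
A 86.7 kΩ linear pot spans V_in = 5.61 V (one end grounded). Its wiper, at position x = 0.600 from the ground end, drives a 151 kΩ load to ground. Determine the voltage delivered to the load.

V_out ≈ 2.96 V

Lower segment x·R_p = 52.02 kΩ; upper segment (1−x)·R_p = 34.68 kΩ.
(x·R_p) ‖ R_L = 38.69 kΩ.
V_out = 5.61 × 38.69/(34.68 + 38.69) = 2.958 V.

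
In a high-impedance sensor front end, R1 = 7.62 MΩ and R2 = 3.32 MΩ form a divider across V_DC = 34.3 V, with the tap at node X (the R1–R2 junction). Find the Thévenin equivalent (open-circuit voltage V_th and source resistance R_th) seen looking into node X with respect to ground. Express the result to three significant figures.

V_th is the unloaded tap voltage: V_DC · R2/(R1+R2) = 34.3 × 0.3035 = 10.41 V.
With V_DC suppressed (replaced by a short), R_th = R1 ‖ R2 = (7.620 × 3.32)/(7.620 + 3.32) = 2.312 MΩ.

V_th ≈ 10.4 V, R_th ≈ 2.31 MΩ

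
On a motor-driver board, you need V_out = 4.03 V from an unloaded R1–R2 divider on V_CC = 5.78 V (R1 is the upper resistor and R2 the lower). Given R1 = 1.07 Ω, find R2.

R2 ≈ 2.46 Ω

V_out/V_CC = R2/(R1+R2) = 0.6972.
So R2 = R1 · V_out/(V_CC − V_out) = 1.07 × 4.03/(5.78 − 4.03) = 1.07 × 2.303 = 2.464 Ω.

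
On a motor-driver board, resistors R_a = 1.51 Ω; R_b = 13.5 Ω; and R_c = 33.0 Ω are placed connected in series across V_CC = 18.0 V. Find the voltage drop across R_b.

Total series resistance ΣR = 1.51 + 13.5 + 33.0 = 48.01 Ω.
By the voltage-divider rule, V = 18.0 × 13.50/48.01 = 5.061 V.

V ≈ 5.06 V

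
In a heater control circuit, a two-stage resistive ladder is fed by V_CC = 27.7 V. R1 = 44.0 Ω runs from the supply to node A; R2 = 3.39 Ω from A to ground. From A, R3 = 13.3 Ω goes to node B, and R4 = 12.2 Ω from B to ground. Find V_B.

Node A sees R2 in parallel with the series input of stage 2, R3 + R4 = 25.50 Ω.
Effective lower resistance at A: R2 ‖ 25.50 = 2.992 Ω.
First divider: V_A = V_CC · 2.992/(44.0 + 2.992) = 1.764 V.
Stage 2 is unloaded, so V_B = V_A · R4/(R3+R4) = 1.764 × 12.2/25.50 = 0.8439 V.

V_B ≈ 0.844 V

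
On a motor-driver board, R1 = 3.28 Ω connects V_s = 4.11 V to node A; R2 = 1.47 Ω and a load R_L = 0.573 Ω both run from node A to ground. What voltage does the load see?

R2 ‖ R_L = (1.47 × 0.573)/(1.47 + 0.573) = 0.4123 Ω.
Then V_out = V_s · R2'/(R1 + R2') = 4.11 × 0.4123/3.692 = 0.4589 V.

V_out ≈ 0.459 V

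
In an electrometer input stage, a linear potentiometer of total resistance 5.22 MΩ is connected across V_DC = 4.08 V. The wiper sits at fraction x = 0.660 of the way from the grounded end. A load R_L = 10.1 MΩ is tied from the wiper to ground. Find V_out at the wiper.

V_out ≈ 2.41 V

The pot divides into 1.775 MΩ above the wiper and 3.445 MΩ below.
Lower segment in parallel with the load: 3.445 ‖ 10.1 = 2.569 MΩ.
Loaded-divider output: V_out = 4.08 × 0.5914 = 2.413 V.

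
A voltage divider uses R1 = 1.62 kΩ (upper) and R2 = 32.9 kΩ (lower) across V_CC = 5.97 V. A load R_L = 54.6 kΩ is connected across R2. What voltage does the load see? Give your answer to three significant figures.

R2 ‖ R_L = (32.9 × 54.6)/(32.9 + 54.6) = 20.53 kΩ.
Voltage divider with the loaded lower leg: V_out = 5.97 × 20.53/(1.62 + 20.53) = 5.97 × 0.9269 = 5.533 V.

V_out ≈ 5.53 V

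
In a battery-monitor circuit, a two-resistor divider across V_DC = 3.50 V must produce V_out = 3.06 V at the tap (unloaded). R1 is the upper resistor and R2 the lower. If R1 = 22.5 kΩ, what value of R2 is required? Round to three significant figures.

R2 ≈ 156 kΩ

V_out/V_DC = R2/(R1+R2) = 0.8743.
R2 = R1 · 0.8743/(1 − 0.8743) = 156.5 kΩ.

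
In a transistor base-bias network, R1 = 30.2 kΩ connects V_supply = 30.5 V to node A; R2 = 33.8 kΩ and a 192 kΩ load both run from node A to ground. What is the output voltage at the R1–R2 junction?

V_out ≈ 14.9 V

R2 ‖ R_L = (33.8 × 192)/(33.8 + 192) = 28.74 kΩ.
Voltage divider with the loaded lower leg: V_out = 30.5 × 28.74/(30.2 + 28.74) = 30.5 × 0.4876 = 14.87 V.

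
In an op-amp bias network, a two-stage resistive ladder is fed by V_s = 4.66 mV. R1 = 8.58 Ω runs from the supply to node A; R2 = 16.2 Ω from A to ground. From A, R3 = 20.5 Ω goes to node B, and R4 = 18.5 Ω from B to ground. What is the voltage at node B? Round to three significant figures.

V_B ≈ 1.26 mV

Node A sees R2 in parallel with the series input of stage 2, R3 + R4 = 39.00 Ω.
R2 ‖ (R3+R4) = 11.45 Ω.
V_A = 4.66 × 11.45/(8.58 + 11.45) = 2.663 mV.
Then the unloaded second divider: V_B = V_A × R4/(R3+R4) = 2.663 × 0.4744 = 1.263 mV.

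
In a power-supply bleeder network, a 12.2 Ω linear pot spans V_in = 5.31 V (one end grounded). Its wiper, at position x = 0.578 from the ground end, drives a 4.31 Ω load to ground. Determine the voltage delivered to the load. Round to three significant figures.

Split the track: R_lower = x·R_p = 7.052 Ω, R_upper = (1−x)·R_p = 5.148 Ω.
Lower segment in parallel with the load: 7.052 ‖ 4.31 = 2.675 Ω.
Loaded-divider output: V_out = 5.31 × 0.3419 = 1.816 V.

V_out ≈ 1.82 V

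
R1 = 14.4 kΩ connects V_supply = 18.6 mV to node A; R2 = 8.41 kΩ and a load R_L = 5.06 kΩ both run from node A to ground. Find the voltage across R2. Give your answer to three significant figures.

The load sits in parallel with R2, giving an effective lower resistance R2' = R2·R_L/(R2+R_L) = 3.159 kΩ.
Then V_out = V_supply · R2'/(R1 + R2') = 18.6 × 3.159/17.56 = 3.346 mV.
(Unloaded it would be 6.86 mV; the load pulls it down.)

V_out ≈ 3.35 mV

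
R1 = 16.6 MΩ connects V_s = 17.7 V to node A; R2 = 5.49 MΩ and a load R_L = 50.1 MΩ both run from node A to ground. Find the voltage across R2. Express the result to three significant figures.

The load sits in parallel with R2, giving an effective lower resistance R2' = R2·R_L/(R2+R_L) = 4.948 MΩ.
Voltage divider with the loaded lower leg: V_out = 17.7 × 4.948/(16.6 + 4.948) = 17.7 × 0.2296 = 4.064 V.
(Unloaded it would be 4.40 V; the load pulls it down.)

V_out ≈ 4.06 V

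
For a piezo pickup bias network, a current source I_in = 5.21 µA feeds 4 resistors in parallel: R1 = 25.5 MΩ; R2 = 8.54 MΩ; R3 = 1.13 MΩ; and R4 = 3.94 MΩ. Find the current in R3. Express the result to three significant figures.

Total conductance ΣG = 1/25.5 + 1/8.54 + 1/1.13 + 1/3.94 = 1.295 (units of 1/MΩ).
R3 takes the fraction G_k/ΣG = 0.8850/1.295 = 0.6833, so I = 5.21 × 0.6833 = 3.560 µA.

I ≈ 3.56 µA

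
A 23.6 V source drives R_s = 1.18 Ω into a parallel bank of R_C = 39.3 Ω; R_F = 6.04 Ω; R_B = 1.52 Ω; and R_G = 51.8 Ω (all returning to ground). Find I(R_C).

I ≈ 0.297 A

Combine the parallel branches: R_p = (1/39.3 + 1/6.04 + 1/1.52 + 1/51.8)⁻¹ = 1.152 Ω.
Node voltage V_A = V_s · R_p/(R_s + R_p) = 23.6 × 0.4940 = 11.66 V.
Branch current I = V_A/R_C = 11.66/39.3 = 0.2966 A.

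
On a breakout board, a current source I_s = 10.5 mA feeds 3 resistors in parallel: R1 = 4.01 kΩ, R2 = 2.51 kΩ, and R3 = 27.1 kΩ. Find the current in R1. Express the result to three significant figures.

I ≈ 3.82 mA

Total conductance ΣG = 1/4.01 + 1/2.51 + 1/27.1 = 0.6847 (units of 1/kΩ).
R1 takes the fraction G_k/ΣG = 0.2494/0.6847 = 0.3642, so I = 10.5 × 0.3642 = 3.824 mA.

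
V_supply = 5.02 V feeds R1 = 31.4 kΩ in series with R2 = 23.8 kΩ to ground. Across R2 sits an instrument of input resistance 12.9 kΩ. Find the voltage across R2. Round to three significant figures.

V_out ≈ 1.06 V

The load sits in parallel with R2, giving an effective lower resistance R2' = R2·R_L/(R2+R_L) = 8.366 kΩ.
Now apply the divider: V_out = 5.02 × 0.2104 = 1.056 V.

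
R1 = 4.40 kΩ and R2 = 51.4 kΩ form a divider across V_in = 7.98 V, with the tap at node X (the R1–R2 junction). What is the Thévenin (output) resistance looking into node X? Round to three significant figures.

Zeroing V_in shorts the top of R1 to ground, so R_th = R1 ‖ R2 = 4.053 kΩ.

R_th ≈ 4.05 kΩ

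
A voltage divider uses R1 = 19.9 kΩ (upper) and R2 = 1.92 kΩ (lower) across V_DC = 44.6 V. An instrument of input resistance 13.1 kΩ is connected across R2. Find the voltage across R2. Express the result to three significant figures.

V_out ≈ 3.46 V

First combine the lower leg with the load: R2 ‖ R_L = 1.675 kΩ.
Then V_out = V_DC · R2'/(R1 + R2') = 44.6 × 1.675/21.57 = 3.462 V.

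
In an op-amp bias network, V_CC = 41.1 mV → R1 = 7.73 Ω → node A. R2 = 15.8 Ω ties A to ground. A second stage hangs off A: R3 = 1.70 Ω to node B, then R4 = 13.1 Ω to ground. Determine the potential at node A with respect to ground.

Node A sees R2 in parallel with the series input of stage 2, R3 + R4 = 14.80 Ω.
Effective lower resistance at A: R2 ‖ 14.80 = 7.642 Ω.
V_A = 41.1 × 7.642/(7.73 + 7.642) = 20.43 mV.

V_A ≈ 20.4 mV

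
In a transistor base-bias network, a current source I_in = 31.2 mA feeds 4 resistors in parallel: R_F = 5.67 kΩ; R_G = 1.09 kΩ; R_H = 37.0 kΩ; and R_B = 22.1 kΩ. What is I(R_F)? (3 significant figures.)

I ≈ 4.72 mA

Conductances: ΣG = 1/5.67 + 1/1.09 + 1/37.0 + 1/22.1 = 1.166 (1/kΩ).
By the current-divider rule, I = I_in · G_k/ΣG = 31.2 × 0.1512 = 4.719 mA.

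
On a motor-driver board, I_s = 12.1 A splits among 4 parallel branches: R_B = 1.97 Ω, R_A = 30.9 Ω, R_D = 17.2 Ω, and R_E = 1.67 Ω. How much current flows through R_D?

I ≈ 0.588 A

Total conductance ΣG = 1/1.97 + 1/30.9 + 1/17.2 + 1/1.67 = 1.197 (units of 1/Ω).
By the current-divider rule, I = I_s · G_k/ΣG = 12.1 × 0.04857 = 0.5877 A.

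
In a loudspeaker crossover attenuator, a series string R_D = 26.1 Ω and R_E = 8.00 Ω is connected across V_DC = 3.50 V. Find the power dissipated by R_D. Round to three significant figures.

ΣR = 34.10 Ω → I = 3.50/34.10 = 0.1026 A.
P(R_D) = I²·R_D = (0.1026)² × 26.1 = 0.2750 W.

P ≈ 0.275 W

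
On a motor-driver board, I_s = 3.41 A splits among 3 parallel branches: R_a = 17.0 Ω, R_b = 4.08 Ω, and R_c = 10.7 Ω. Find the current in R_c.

Total conductance ΣG = 1/17.0 + 1/4.08 + 1/10.7 = 0.3974 (units of 1/Ω).
Current divider: I(R_c) = I_s · G_k/ΣG = 3.41 × (0.09346/0.3974) = 3.41 × 0.2352 = 0.8020 A.

I ≈ 0.802 A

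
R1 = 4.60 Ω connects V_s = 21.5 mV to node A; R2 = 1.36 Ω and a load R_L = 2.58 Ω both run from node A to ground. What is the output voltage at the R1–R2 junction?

V_out ≈ 3.49 mV

First combine the lower leg with the load: R2 ‖ R_L = 0.8906 Ω.
Then V_out = V_s · R2'/(R1 + R2') = 21.5 × 0.8906/5.491 = 3.487 mV.
(Unloaded it would be 4.91 mV; the load pulls it down.)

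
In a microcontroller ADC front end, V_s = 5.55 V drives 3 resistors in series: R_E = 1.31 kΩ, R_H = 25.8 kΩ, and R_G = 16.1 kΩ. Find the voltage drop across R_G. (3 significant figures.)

V ≈ 2.07 V

Series total: ΣR = 1.31 + 25.8 + 16.1 = 43.21 kΩ.
V = V_s · R/ΣR = 5.55 × 0.3726 = 2.068 V.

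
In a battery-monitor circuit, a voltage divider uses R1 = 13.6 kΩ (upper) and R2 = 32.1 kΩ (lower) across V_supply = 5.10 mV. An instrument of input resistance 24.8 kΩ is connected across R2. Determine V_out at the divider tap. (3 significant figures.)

The load sits in parallel with R2, giving an effective lower resistance R2' = R2·R_L/(R2+R_L) = 13.99 kΩ.
Voltage divider with the loaded lower leg: V_out = 5.10 × 13.99/(13.6 + 13.99) = 5.10 × 0.5071 = 2.586 mV.

V_out ≈ 2.59 mV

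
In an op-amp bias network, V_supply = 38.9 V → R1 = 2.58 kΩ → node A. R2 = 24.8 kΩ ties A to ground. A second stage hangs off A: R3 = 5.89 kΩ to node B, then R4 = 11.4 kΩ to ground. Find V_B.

V_B ≈ 20.5 V

Node A sees R2 in parallel with the series input of stage 2, R3 + R4 = 17.29 kΩ.
Effective lower resistance at A: R2 ‖ 17.29 = 10.19 kΩ.
V_A = 38.9 × 10.19/(2.58 + 10.19) = 31.04 V.
V_B = V_A × 0.6593 = 20.47 V.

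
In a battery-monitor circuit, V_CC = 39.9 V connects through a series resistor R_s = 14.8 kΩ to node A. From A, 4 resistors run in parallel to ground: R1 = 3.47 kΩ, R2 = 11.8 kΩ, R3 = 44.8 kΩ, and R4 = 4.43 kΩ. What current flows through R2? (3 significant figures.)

I ≈ 0.332 mA

Equivalent of the parallel group: R_p = 1.610 kΩ.
V_A = 39.9 × 1.610/16.41 = 3.915 V.
I(R2) = V_A / R2 = 3.915/11.8 = 0.3318 mA.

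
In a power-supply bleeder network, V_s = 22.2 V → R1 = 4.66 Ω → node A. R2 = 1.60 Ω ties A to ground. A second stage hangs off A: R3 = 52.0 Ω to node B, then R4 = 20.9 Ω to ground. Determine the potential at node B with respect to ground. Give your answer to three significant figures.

V_B ≈ 1.60 V

Looking into the second stage from A: R3 + R4 = 72.90 Ω appears in parallel with R2.
Effective lower resistance at A: R2 ‖ 72.90 = 1.566 Ω.
So V_A = 22.2 × 0.2515 = 5.583 V.
V_B = V_A × 0.2867 = 1.601 V.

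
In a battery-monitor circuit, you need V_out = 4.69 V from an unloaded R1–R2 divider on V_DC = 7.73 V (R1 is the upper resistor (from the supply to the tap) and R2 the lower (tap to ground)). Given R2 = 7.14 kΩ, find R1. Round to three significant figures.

R1 ≈ 4.63 kΩ

V_out/V_DC = R2/(R1+R2) = 0.6067.
Rearranging, R1 = R2·(1−k)/k = 7.14 × 0.6482 = 4.628 kΩ.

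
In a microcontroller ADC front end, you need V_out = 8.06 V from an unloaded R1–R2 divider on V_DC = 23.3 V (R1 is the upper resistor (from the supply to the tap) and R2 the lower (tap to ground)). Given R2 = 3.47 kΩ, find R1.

V_out/V_DC = R2/(R1+R2) = 0.3459.
Rearranging, R1 = R2·(1−k)/k = 3.47 × 1.891 = 6.561 kΩ.

R1 ≈ 6.56 kΩ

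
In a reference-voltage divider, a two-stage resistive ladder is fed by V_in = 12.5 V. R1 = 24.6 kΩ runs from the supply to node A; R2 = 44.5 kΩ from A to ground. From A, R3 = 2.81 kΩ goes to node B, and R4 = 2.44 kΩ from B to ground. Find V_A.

Looking into the second stage from A: R3 + R4 = 5.250 kΩ appears in parallel with R2.
R2 ‖ (R3+R4) = 4.696 kΩ.
First divider: V_A = V_in · 4.696/(24.6 + 4.696) = 2.004 V.

V_A ≈ 2.00 V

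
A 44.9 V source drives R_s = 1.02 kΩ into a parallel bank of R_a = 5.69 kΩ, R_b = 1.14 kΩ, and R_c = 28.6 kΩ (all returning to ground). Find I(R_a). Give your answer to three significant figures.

I ≈ 3.74 mA

Equivalent of the parallel group: R_p = 0.9192 kΩ.
V_A = 44.9 × 0.9192/1.939 = 21.28 V.
I(R_a) = V_A / R_a = 21.28/5.69 = 3.740 mA.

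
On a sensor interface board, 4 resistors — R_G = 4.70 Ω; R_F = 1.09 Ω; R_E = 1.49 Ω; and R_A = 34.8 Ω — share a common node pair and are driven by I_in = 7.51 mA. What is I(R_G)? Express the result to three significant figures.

Conductances: ΣG = 1/4.70 + 1/1.09 + 1/1.49 + 1/34.8 = 1.830 (1/Ω).
R_G takes the fraction G_k/ΣG = 0.2128/1.830 = 0.1163, so I = 7.51 × 0.1163 = 0.8731 mA.

I ≈ 0.873 mA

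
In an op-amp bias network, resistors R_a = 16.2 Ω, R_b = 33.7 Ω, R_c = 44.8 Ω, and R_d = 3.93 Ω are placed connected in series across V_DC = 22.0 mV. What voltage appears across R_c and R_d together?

V ≈ 10.9 mV

Series total: ΣR = 16.2 + 33.7 + 44.8 + 3.93 = 98.63 Ω.
R_{R_c..R_d} = 44.8 + 3.93 = 48.73 Ω.
Voltage divider: V = V_DC · (48.73 / 98.63) = 22.0 × 0.4941 = 10.87 mV.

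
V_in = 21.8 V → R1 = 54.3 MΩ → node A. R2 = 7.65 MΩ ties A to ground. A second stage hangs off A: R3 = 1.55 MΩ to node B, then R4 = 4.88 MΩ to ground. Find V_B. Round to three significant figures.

V_B ≈ 1.00 V

The second stage (R3 + R4 = 6.430 MΩ) loads node A in parallel with R2.
Effective lower resistance at A: R2 ‖ 6.430 = 3.494 MΩ.
V_A = 21.8 × 3.494/(54.3 + 3.494) = 1.318 V.
Stage 2 is unloaded, so V_B = V_A · R4/(R3+R4) = 1.318 × 4.88/6.430 = 1.000 V.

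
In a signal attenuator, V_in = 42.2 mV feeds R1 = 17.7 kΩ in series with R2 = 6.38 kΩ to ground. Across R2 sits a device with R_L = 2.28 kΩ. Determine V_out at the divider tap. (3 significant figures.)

First combine the lower leg with the load: R2 ‖ R_L = 1.680 kΩ.
Then V_out = V_in · R2'/(R1 + R2') = 42.2 × 1.680/19.38 = 3.658 mV.

V_out ≈ 3.66 mV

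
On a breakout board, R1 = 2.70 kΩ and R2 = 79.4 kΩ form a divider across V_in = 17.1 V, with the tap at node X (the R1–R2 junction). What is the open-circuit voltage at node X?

Open-circuit (no load on X): V_th = V_in · R2/(R1 + R2) = 17.1 × 79.4/(2.700 + 79.4) = 16.54 V.

V_th ≈ 16.5 V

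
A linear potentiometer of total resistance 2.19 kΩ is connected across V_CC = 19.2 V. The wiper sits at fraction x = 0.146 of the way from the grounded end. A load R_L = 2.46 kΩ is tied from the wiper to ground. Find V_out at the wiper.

The pot divides into 1.870 kΩ above the wiper and 0.3197 kΩ below.
Lower segment in parallel with the load: 0.3197 ‖ 2.46 = 0.2830 kΩ.
V_out = 19.2 × 0.2830/(1.870 + 0.2830) = 2.523 V.
(Unloaded: V_out = x·V_CC = 2.80 V.)

V_out ≈ 2.52 V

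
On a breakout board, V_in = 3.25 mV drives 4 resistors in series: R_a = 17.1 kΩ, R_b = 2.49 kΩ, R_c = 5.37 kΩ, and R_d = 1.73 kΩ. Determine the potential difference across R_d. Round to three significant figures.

V ≈ 0.211 mV

ΣR = 17.1 + 2.49 + 5.37 + 1.73 = 26.69 kΩ.
By the voltage-divider rule, V = 3.25 × 1.730/26.69 = 0.2107 mV.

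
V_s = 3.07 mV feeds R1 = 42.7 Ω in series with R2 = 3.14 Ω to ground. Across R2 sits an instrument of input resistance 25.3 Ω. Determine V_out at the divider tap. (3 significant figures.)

R2 ‖ R_L = (3.14 × 25.3)/(3.14 + 25.3) = 2.793 Ω.
Voltage divider with the loaded lower leg: V_out = 3.07 × 2.793/(42.7 + 2.793) = 3.07 × 0.06140 = 0.1885 mV.
(Unloaded it would be 0.210 mV; the load pulls it down.)

V_out ≈ 0.188 mV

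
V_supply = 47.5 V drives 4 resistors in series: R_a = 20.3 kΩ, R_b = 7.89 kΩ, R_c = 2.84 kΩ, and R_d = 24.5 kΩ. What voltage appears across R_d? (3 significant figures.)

ΣR = 20.3 + 7.89 + 2.84 + 24.5 = 55.53 kΩ.
V = V_supply · R/ΣR = 47.5 × 0.4412 = 20.96 V.

V ≈ 21.0 V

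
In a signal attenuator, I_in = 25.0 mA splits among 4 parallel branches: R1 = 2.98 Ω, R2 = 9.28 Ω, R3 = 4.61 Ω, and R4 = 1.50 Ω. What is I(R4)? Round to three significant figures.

Conductances: ΣG = 1/2.98 + 1/9.28 + 1/4.61 + 1/1.50 = 1.327 (1/Ω).
R4 takes the fraction G_k/ΣG = 0.6667/1.327 = 0.5024, so I = 25.0 × 0.5024 = 12.56 mA.

I ≈ 12.6 mA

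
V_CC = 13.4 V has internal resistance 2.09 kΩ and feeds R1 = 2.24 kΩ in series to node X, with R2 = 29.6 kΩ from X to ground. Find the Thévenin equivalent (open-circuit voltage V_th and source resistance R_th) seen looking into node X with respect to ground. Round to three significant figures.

V_th ≈ 11.7 V, R_th ≈ 3.78 kΩ

R1' = 2.09 + 2.24 = 4.330 kΩ (source resistance + R1).
With X open, the divider is unloaded: V_th = 13.4 × 29.6/33.93 = 11.69 V.
Zeroing V_CC shorts the top of R1' to ground, so R_th = R1' ‖ R2 = 3.777 kΩ.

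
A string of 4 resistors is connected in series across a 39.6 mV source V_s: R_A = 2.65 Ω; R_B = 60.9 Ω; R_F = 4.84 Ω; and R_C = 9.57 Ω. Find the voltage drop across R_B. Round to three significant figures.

V ≈ 30.9 mV

ΣR = 2.65 + 60.9 + 4.84 + 9.57 = 77.96 Ω.
Voltage divider: V = V_s · (60.90 / 77.96) = 39.6 × 0.7812 = 30.93 mV.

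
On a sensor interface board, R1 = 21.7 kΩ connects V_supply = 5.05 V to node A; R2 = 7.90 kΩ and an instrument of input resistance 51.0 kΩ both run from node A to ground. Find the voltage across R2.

The load sits in parallel with R2, giving an effective lower resistance R2' = R2·R_L/(R2+R_L) = 6.840 kΩ.
Voltage divider with the loaded lower leg: V_out = 5.05 × 6.840/(21.7 + 6.840) = 5.05 × 0.2397 = 1.210 V.
(Unloaded it would be 1.35 V; the load pulls it down.)

V_out ≈ 1.21 V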